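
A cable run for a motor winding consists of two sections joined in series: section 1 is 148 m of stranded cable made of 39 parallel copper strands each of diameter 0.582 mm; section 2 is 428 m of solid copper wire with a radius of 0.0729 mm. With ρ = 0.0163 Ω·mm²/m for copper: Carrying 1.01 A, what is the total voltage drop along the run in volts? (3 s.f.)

ρ = 0.0163 Ω·mm²/m = 1.63×10^-8 Ω·m
Section 1: A_strand = π(2.9100e-04)² = 2.660e-07 m²; R₁ = ρL/(N·A_s) = (1.63×10^-8)(148)/(39×2.660e-07) = 0.2325 Ω
Section 2: A = πr² = π(7.2900e-05 m)² = 1.670e-08 m²
R₂ = (1.63×10^-8)(428)/(1.670e-08) = 417.9 Ω
R = R₁ + R₂ = 418.1 Ω
V = IR = 1.01 × 418.1 = 422 V

422 V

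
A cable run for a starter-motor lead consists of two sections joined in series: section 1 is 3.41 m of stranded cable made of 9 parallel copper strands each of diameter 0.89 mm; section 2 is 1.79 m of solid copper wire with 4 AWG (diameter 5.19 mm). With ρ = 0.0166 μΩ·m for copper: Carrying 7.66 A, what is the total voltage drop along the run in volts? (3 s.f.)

0.0882 V

ρ = 0.0166 μΩ·m = 1.66×10^-8 Ω·m
Section 1: A_strand = π(4.4500e-04)² = 6.221e-07 m²; R₁ = ρL/(N·A_s) = (1.66×10^-8)(3.41)/(9×6.221e-07) = 0.01011 Ω
Section 2: A = π(5.19/2 mm)² = π(2.5950e-03 m)² = 2.116e-05 m²
R₂ = (1.66×10^-8)(1.79)/(2.116e-05) = 0.001405 Ω
R = R₁ + R₂ = 0.01151 Ω
V = IR = 7.66 × 0.01151 = 0.0882 V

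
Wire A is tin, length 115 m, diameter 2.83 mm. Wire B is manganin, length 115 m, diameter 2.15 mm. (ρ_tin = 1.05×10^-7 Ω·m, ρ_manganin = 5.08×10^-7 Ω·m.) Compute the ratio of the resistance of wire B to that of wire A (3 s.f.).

8.38

R ∝ ρL/d², so R_B/R_A = (ρ_B/ρ_A) × (d_A/d_B)²
= (5.08×10^-7/1.05×10^-7) × (2.83/2.15)² = 8.38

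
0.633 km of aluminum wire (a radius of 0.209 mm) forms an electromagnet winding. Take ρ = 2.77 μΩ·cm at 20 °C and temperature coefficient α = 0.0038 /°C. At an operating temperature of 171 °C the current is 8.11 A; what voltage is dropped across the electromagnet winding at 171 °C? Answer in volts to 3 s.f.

1630 V

ρ = 2.77 μΩ·cm = 2.77×10^-8 Ω·m
A = πr² = π(2.0900e-04 m)² = 1.372e-07 m²
R₍20₎ = ρL/A = (2.77×10^-8)(633)/(1.372e-07) = 127.8 Ω
R₍171₎ = R₍20₎(1 + αΔT) = 127.8 × (1 + 0.0038×151) = 201.1 Ω
V = IR = 8.11 × 201.1 = 1630 V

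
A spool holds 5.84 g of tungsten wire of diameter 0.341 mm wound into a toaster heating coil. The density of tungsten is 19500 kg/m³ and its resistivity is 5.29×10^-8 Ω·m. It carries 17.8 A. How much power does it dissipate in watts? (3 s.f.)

A = π(d/2)² = π(1.7050e-04 m)² = 9.1327e-08 m²
L = m/(density·A) = 0.00584/(19500×9.1327e-08) = 3.279 m
R = ρL/A = (5.29×10^-8)(3.279)/(9.1327e-08) = 1.899 Ω
P = I²R = (17.8)² × 1.899 = 602 W

602 W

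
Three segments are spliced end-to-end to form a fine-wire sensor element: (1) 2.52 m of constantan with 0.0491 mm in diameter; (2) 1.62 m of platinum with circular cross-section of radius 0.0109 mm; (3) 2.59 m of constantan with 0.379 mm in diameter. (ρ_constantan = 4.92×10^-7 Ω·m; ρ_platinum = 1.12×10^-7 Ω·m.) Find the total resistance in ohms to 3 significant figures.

Seg 1: A = π(d/2)² = π(2.4550e-05 m)² = 1.893e-09 m²
R_1 = (4.92×10^-7)(2.52)/(1.893e-09) = 654.8 Ω
Seg 2: A = πr² = π(1.0900e-05 m)² = 3.733e-10 m²
R_2 = (1.12×10^-7)(1.62)/(3.733e-10) = 486.1 Ω
Seg 3: A = π(d/2)² = π(1.8950e-04 m)² = 1.128e-07 m²
R_3 = (4.92×10^-7)(2.59)/(1.128e-07) = 11.3 Ω
R_total = R_1 + R_2 + R_3 = 1150 Ω

1150 Ω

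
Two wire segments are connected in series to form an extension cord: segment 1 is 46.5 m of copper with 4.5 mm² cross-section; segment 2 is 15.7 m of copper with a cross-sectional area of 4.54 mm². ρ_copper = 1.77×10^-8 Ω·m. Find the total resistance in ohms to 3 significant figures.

Segment 1: A = 4.5 mm² = 4.500e-06 m²
R₁ = ρL/A = (1.77×10^-8)(46.5)/(4.500e-06) = 0.1829 Ω
Segment 2: A = 4.54 mm² = 4.540e-06 m²
R₂ = (1.77×10^-8)(15.7)/(4.540e-06) = 0.06121 Ω
R = R₁ + R₂ = 0.244 Ω

0.244 Ω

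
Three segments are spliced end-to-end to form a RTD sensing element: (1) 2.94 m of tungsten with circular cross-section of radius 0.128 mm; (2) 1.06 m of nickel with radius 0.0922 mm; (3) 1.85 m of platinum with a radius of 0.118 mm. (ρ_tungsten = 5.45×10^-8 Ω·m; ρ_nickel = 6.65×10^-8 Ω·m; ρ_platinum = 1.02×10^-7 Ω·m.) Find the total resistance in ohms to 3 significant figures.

Seg 1: A = πr² = π(1.2800e-04 m)² = 5.147e-08 m²
R_1 = (5.45×10^-8)(2.94)/(5.147e-08) = 3.113 Ω
Seg 2: A = πr² = π(9.2200e-05 m)² = 2.671e-08 m²
R_2 = (6.65×10^-8)(1.06)/(2.671e-08) = 2.639 Ω
Seg 3: A = πr² = π(1.1800e-04 m)² = 4.374e-08 m²
R_3 = (1.02×10^-7)(1.85)/(4.374e-08) = 4.314 Ω
R_total = R_1 + R_2 + R_3 = 10.1 Ω

10.1 Ω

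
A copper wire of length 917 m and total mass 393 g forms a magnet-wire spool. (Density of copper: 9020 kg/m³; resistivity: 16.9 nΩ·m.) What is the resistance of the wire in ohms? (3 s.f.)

ρ = 16.9 nΩ·m = 1.69×10^-8 Ω·m
A = m/(density·L) = 0.393/(9020×917) = 4.7513e-08 m²
R = ρL/A = (1.69×10^-8)(917)/(4.7513e-08) = 326 Ω

326 Ω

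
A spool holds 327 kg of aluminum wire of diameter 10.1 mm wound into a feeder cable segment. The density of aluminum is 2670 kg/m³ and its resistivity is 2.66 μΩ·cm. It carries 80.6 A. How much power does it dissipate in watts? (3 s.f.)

3300 W

ρ = 2.66 μΩ·cm = 2.66×10^-8 Ω·m
A = π(d/2)² = π(5.0500e-03 m)² = 8.0118e-05 m²
L = m/(density·A) = 327/(2670×8.0118e-05) = 1529 m
R = ρL/A = (2.66×10^-8)(1529)/(8.0118e-05) = 0.5075 Ω
P = I²R = (80.6)² × 0.5075 = 3300 W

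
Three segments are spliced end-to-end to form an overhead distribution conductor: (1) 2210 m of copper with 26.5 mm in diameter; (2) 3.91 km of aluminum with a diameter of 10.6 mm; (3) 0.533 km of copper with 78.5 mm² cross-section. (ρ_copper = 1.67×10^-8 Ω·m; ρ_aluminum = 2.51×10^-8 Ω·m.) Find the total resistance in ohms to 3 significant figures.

Seg 1: A = π(d/2)² = π(1.3250e-02 m)² = 5.515e-04 m²
R_1 = (1.67×10^-8)(2210)/(5.515e-04) = 0.06692 Ω
Seg 2: A = π(d/2)² = π(5.3000e-03 m)² = 8.825e-05 m²
R_2 = (2.51×10^-8)(3910)/(8.825e-05) = 1.112 Ω
Seg 3: A = 78.5 mm² = 7.850e-05 m²
R_3 = (1.67×10^-8)(533)/(7.850e-05) = 0.1134 Ω
R_total = R_1 + R_2 + R_3 = 1.29 Ω

1.29 Ω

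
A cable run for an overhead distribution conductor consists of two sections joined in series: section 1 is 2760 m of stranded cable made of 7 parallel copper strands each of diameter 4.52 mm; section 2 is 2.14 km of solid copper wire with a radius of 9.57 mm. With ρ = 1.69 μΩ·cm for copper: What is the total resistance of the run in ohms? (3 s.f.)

ρ = 1.69 μΩ·cm = 1.69×10^-8 Ω·m
Section 1: A_strand = π(2.2600e-03)² = 1.605e-05 m²; R₁ = ρL/(N·A_s) = (1.69×10^-8)(2760)/(7×1.605e-05) = 0.4153 Ω
Section 2: A = πr² = π(9.5700e-03 m)² = 2.877e-04 m²
R₂ = (1.69×10^-8)(2140)/(2.877e-04) = 0.1257 Ω
R = R₁ + R₂ = 0.541 Ω

0.541 Ω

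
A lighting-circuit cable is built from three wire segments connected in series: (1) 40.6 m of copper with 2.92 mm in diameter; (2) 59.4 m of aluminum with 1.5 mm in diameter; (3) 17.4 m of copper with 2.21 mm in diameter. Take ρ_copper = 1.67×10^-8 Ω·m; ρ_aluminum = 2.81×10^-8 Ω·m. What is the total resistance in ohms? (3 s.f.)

1.12 Ω

Seg 1: A = π(d/2)² = π(1.4600e-03 m)² = 6.697e-06 m²
R_1 = (1.67×10^-8)(40.6)/(6.697e-06) = 0.1012 Ω
Seg 2: A = π(d/2)² = π(7.5000e-04 m)² = 1.767e-06 m²
R_2 = (2.81×10^-8)(59.4)/(1.767e-06) = 0.9445 Ω
Seg 3: A = π(d/2)² = π(1.1050e-03 m)² = 3.836e-06 m²
R_3 = (1.67×10^-8)(17.4)/(3.836e-06) = 0.07575 Ω
R_total = R_1 + R_2 + R_3 = 1.12 Ω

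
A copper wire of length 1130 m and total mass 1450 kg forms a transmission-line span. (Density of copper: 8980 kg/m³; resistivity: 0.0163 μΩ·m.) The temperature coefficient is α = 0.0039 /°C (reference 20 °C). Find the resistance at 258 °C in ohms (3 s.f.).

0.249 Ω

ρ = 0.0163 μΩ·m = 1.63×10^-8 Ω·m
A = m/(density·L) = 1450/(8980×1130) = 1.4289e-04 m²
R = ρL/A = (1.63×10^-8)(1130)/(1.4289e-04) = 0.1289 Ω
R(258 °C) = 0.1289 × (1 + 0.0039×238) = 0.249 Ω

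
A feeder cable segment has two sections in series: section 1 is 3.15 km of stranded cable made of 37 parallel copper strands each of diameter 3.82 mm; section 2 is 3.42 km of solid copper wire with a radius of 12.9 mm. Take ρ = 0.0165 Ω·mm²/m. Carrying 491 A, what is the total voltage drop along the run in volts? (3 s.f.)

ρ = 0.0165 Ω·mm²/m = 1.65×10^-8 Ω·m
Section 1: A_strand = π(1.9100e-03)² = 1.146e-05 m²; R₁ = ρL/(N·A_s) = (1.65×10^-8)(3150)/(37×1.146e-05) = 0.1226 Ω
Section 2: A = πr² = π(1.2900e-02 m)² = 5.228e-04 m²
R₂ = (1.65×10^-8)(3420)/(5.228e-04) = 0.1079 Ω
R = R₁ + R₂ = 0.2305 Ω
V = IR = 491 × 0.2305 = 113 V

113 V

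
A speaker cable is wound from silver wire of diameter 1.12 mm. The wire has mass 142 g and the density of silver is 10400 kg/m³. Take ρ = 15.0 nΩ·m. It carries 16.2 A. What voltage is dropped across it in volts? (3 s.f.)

3.42 V

ρ = 15.0 nΩ·m = 1.50×10^-8 Ω·m
A = π(d/2)² = π(5.6000e-04 m)² = 9.8520e-07 m²
L = m/(density·A) = 0.142/(10400×9.8520e-07) = 13.86 m
R = ρL/A = (1.50×10^-8)(13.86)/(9.8520e-07) = 0.211 Ω
V = IR = 16.2 × 0.211 = 3.42 V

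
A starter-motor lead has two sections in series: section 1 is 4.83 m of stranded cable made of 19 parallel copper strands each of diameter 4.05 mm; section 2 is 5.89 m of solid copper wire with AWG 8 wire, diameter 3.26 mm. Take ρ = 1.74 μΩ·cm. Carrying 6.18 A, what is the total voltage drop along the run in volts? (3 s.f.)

ρ = 1.74 μΩ·cm = 1.74×10^-8 Ω·m
Section 1: A_strand = π(2.0250e-03)² = 1.288e-05 m²; R₁ = ρL/(N·A_s) = (1.74×10^-8)(4.83)/(19×1.288e-05) = 3.434×10^-4 Ω
Section 2: A = π(3.26/2 mm)² = π(1.6300e-03 m)² = 8.347e-06 m²
R₂ = (1.74×10^-8)(5.89)/(8.347e-06) = 0.01228 Ω
R = R₁ + R₂ = 0.01262 Ω
V = IR = 6.18 × 0.01262 = 0.0780 V

0.0780 V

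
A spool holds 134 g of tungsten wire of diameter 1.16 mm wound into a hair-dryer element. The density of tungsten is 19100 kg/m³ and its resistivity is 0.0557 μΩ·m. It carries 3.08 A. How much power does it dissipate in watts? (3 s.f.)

3.32 W

ρ = 0.0557 μΩ·m = 5.57×10^-8 Ω·m
A = π(d/2)² = π(5.8000e-04 m)² = 1.0568e-06 m²
L = m/(density·A) = 0.134/(19100×1.0568e-06) = 6.638 m
R = ρL/A = (5.57×10^-8)(6.638)/(1.0568e-06) = 0.3499 Ω
P = I²R = (3.08)² × 0.3499 = 3.32 W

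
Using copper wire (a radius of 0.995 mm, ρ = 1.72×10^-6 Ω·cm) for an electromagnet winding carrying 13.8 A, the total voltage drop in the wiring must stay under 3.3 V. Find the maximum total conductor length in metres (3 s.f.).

ρ = 1.72×10^-6 Ω·cm = 1.72×10^-8 Ω·m
A = πr² = π(9.9500e-04 m)² = 3.110e-06 m²
L_max = V_max·A/(1·ρI) = (3.3)(3.110e-06)/(1.72×10^-8×13.8) = 43.2 m

43.2 m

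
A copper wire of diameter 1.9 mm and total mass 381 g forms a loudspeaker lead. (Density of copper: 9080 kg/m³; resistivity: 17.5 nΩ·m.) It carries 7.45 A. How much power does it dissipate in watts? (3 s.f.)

ρ = 17.5 nΩ·m = 1.75×10^-8 Ω·m
A = π(d/2)² = π(9.5000e-04 m)² = 2.8353e-06 m²
L = m/(density·A) = 0.381/(9080×2.8353e-06) = 14.8 m
R = ρL/A = (1.75×10^-8)(14.8)/(2.8353e-06) = 0.09134 Ω
P = I²R = (7.45)² × 0.09134 = 5.07 W

5.07 W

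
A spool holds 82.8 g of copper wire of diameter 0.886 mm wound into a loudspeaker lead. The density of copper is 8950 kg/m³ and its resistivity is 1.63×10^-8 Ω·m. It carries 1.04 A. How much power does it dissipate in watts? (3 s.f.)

A = π(d/2)² = π(4.4300e-04 m)² = 6.1653e-07 m²
L = m/(density·A) = 0.0828/(8950×6.1653e-07) = 15.01 m
R = ρL/A = (1.63×10^-8)(15.01)/(6.1653e-07) = 0.3967 Ω
P = I²R = (1.04)² × 0.3967 = 0.429 W

0.429 W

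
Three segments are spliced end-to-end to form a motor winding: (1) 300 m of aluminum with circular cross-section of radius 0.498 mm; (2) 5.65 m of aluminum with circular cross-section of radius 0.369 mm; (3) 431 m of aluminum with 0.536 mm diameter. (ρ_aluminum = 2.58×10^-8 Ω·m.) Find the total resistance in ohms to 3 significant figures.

Seg 1: A = πr² = π(4.9800e-04 m)² = 7.791e-07 m²
R_1 = (2.58×10^-8)(300)/(7.791e-07) = 9.934 Ω
Seg 2: A = πr² = π(3.6900e-04 m)² = 4.278e-07 m²
R_2 = (2.58×10^-8)(5.65)/(4.278e-07) = 0.3408 Ω
Seg 3: A = π(d/2)² = π(2.6800e-04 m)² = 2.256e-07 m²
R_3 = (2.58×10^-8)(431)/(2.256e-07) = 49.28 Ω
R_total = R_1 + R_2 + R_3 = 59.6 Ω

59.6 Ω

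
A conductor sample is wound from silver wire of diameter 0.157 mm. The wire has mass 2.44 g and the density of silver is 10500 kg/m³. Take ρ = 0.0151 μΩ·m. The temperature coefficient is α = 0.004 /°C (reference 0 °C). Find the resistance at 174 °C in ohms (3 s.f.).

ρ = 0.0151 μΩ·m = 1.51×10^-8 Ω·m
A = π(d/2)² = π(7.8500e-05 m)² = 1.9359e-08 m²
L = m/(density·A) = 0.00244/(10500×1.9359e-08) = 12 m
R = ρL/A = (1.51×10^-8)(12)/(1.9359e-08) = 9.363 Ω
R(174 °C) = 9.363 × (1 + 0.004×174) = 15.9 Ω

15.9 Ω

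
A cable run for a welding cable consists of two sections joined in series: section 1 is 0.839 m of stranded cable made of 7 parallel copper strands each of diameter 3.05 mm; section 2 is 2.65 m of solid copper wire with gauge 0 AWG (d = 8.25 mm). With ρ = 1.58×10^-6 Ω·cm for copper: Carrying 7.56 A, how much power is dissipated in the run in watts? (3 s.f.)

0.0596 W

ρ = 1.58×10^-6 Ω·cm = 1.58×10^-8 Ω·m
Section 1: A_strand = π(1.5250e-03)² = 7.306e-06 m²; R₁ = ρL/(N·A_s) = (1.58×10^-8)(0.839)/(7×7.306e-06) = 2.592×10^-4 Ω
Section 2: A = π(8.25/2 mm)² = π(4.1250e-03 m)² = 5.346e-05 m²
R₂ = (1.58×10^-8)(2.65)/(5.346e-05) = 7.833×10^-4 Ω
R = R₁ + R₂ = 0.001042 Ω
P = I²R = (7.56)² × 0.001042 = 0.0596 W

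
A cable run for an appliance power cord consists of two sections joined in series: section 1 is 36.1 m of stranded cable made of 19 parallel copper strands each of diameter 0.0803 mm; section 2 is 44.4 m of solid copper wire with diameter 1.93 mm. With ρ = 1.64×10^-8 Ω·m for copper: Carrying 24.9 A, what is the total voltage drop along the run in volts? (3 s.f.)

159 V

Section 1: A_strand = π(4.0150e-05)² = 5.064e-09 m²; R₁ = ρL/(N·A_s) = (1.64×10^-8)(36.1)/(19×5.064e-09) = 6.153 Ω
Section 2: A = π(d/2)² = π(9.6500e-04 m)² = 2.926e-06 m²
R₂ = (1.64×10^-8)(44.4)/(2.926e-06) = 0.2489 Ω
R = R₁ + R₂ = 6.402 Ω
V = IR = 24.9 × 6.402 = 159 V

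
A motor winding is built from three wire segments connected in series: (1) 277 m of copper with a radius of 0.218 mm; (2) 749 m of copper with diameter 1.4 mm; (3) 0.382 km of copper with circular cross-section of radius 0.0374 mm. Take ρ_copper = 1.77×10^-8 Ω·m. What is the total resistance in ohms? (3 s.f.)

Seg 1: A = πr² = π(2.1800e-04 m)² = 1.493e-07 m²
R_1 = (1.77×10^-8)(277)/(1.493e-07) = 32.84 Ω
Seg 2: A = π(d/2)² = π(7.0000e-04 m)² = 1.539e-06 m²
R_2 = (1.77×10^-8)(749)/(1.539e-06) = 8.612 Ω
Seg 3: A = πr² = π(3.7400e-05 m)² = 4.394e-09 m²
R_3 = (1.77×10^-8)(382)/(4.394e-09) = 1539 Ω
R_total = R_1 + R_2 + R_3 = 1580 Ω

1580 Ω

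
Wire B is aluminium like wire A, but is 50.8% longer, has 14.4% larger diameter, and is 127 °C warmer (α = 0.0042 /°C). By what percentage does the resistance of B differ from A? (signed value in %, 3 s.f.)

R ∝ ρL/d² with ρ ∝ (1+αΔT), so R_B/R_A = (1 + 50.8/100) × (1 + 14.4/100)⁻² × (1 + 0.0042×127)
= 1.508 × 0.7641 × 1.533 = 1.767
(R_B − R_A)/R_A = 1.767 − 1 = 76.7%

76.7%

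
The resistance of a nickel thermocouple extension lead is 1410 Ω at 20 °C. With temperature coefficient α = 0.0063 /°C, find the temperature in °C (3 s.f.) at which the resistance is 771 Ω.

-51.9 °C

R = R₀(1 + α(T − T₀)) ⇒ T = T₀ + (R/R₀ − 1)/α
T = 20 + (771/1410 − 1)/0.0063 = 20 + (-0.4532)/0.0063 = -51.9 °C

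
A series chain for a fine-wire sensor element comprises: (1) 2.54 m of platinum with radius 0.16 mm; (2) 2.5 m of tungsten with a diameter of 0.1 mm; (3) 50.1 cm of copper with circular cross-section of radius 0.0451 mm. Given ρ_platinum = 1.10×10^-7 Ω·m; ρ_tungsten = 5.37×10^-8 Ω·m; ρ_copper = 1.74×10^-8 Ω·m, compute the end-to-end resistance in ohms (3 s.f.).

Seg 1: A = πr² = π(1.6000e-04 m)² = 8.042e-08 m²
R_1 = (1.10×10^-7)(2.54)/(8.042e-08) = 3.474 Ω
Seg 2: A = π(d/2)² = π(5.0000e-05 m)² = 7.854e-09 m²
R_2 = (5.37×10^-8)(2.5)/(7.854e-09) = 17.09 Ω
Seg 3: A = πr² = π(4.5100e-05 m)² = 6.390e-09 m²
R_3 = (1.74×10^-8)(0.501)/(6.390e-09) = 1.364 Ω
R_total = R_1 + R_2 + R_3 = 21.9 Ω

21.9 Ω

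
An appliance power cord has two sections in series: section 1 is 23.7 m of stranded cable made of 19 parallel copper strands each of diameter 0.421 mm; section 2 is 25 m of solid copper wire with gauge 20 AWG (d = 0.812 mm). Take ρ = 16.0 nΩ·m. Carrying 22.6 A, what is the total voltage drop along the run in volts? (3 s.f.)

ρ = 16.0 nΩ·m = 1.60×10^-8 Ω·m
Section 1: A_strand = π(2.1050e-04)² = 1.392e-07 m²; R₁ = ρL/(N·A_s) = (1.60×10^-8)(23.7)/(19×1.392e-07) = 0.1434 Ω
Section 2: A = π(0.812/2 mm)² = π(4.0600e-04 m)² = 5.178e-07 m²
R₂ = (1.60×10^-8)(25)/(5.178e-07) = 0.7724 Ω
R = R₁ + R₂ = 0.9158 Ω
V = IR = 22.6 × 0.9158 = 20.7 V

20.7 V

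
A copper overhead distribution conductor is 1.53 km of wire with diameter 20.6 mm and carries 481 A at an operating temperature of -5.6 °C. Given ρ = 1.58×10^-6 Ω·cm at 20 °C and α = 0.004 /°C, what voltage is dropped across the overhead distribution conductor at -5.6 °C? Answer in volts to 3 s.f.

ρ = 1.58×10^-6 Ω·cm = 1.58×10^-8 Ω·m
A = π(d/2)² = π(1.0300e-02 m)² = 3.333e-04 m²
R₍20₎ = ρL/A = (1.58×10^-8)(1530)/(3.333e-04) = 0.07253 Ω
R₍-5.6₎ = R₍20₎(1 + αΔT) = 0.07253 × (1 + 0.004×-25.6) = 0.0651 Ω
V = IR = 481 × 0.0651 = 31.3 V

31.3 V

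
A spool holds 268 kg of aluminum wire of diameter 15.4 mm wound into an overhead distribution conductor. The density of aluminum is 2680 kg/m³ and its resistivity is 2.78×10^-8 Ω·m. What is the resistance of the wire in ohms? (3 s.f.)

A = π(d/2)² = π(7.7000e-03 m)² = 1.8627e-04 m²
L = m/(density·A) = 268/(2680×1.8627e-04) = 536.9 m
R = ρL/A = (2.78×10^-8)(536.9)/(1.8627e-04) = 0.0801 Ω

0.0801 Ω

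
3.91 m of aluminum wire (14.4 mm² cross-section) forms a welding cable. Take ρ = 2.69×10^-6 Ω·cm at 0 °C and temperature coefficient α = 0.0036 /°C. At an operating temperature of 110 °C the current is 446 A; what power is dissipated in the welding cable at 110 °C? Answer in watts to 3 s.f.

ρ = 2.69×10^-6 Ω·cm = 2.69×10^-8 Ω·m
A = 14.4 mm² = 1.440e-05 m²
R₍0₎ = ρL/A = (2.69×10^-8)(3.91)/(1.440e-05) = 0.007304 Ω
R₍110₎ = R₍0₎(1 + αΔT) = 0.007304 × (1 + 0.0036×110) = 0.0102 Ω
P = I²R = (446)² × 0.0102 = 2030 W

2030 W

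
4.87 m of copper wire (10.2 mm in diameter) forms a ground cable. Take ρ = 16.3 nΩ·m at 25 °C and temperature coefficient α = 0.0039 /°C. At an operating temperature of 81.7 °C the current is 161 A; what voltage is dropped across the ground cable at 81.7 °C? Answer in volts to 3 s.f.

0.191 V

ρ = 16.3 nΩ·m = 1.63×10^-8 Ω·m
A = π(d/2)² = π(5.1000e-03 m)² = 8.171e-05 m²
R₍25₎ = ρL/A = (1.63×10^-8)(4.87)/(8.171e-05) = 9.715×10^-4 Ω
R₍81.7₎ = R₍25₎(1 + αΔT) = 9.715×10^-4 × (1 + 0.0039×56.7) = 0.001186 Ω
V = IR = 161 × 0.001186 = 0.191 V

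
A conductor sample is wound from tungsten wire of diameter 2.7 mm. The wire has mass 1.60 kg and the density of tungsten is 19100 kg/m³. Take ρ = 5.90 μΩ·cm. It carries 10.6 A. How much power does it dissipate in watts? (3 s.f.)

16.9 W

ρ = 5.90 μΩ·cm = 5.90×10^-8 Ω·m
A = π(d/2)² = π(1.3500e-03 m)² = 5.7256e-06 m²
L = m/(density·A) = 1.6/(19100×5.7256e-06) = 14.63 m
R = ρL/A = (5.90×10^-8)(14.63)/(5.7256e-06) = 0.1508 Ω
P = I²R = (10.6)² × 0.1508 = 16.9 W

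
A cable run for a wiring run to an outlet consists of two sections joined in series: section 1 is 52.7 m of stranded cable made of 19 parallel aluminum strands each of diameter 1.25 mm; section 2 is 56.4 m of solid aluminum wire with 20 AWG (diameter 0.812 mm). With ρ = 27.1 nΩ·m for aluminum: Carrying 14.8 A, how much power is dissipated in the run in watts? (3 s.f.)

660 W

ρ = 27.1 nΩ·m = 2.71×10^-8 Ω·m
Section 1: A_strand = π(6.2500e-04)² = 1.227e-06 m²; R₁ = ρL/(N·A_s) = (2.71×10^-8)(52.7)/(19×1.227e-06) = 0.06125 Ω
Section 2: A = π(0.812/2 mm)² = π(4.0600e-04 m)² = 5.178e-07 m²
R₂ = (2.71×10^-8)(56.4)/(5.178e-07) = 2.952 Ω
R = R₁ + R₂ = 3.013 Ω
P = I²R = (14.8)² × 3.013 = 660 W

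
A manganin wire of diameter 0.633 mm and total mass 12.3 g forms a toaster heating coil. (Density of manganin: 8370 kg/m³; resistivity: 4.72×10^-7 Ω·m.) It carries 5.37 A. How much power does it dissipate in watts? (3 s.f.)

A = π(d/2)² = π(3.1650e-04 m)² = 3.1470e-07 m²
L = m/(density·A) = 0.0123/(8370×3.1470e-07) = 4.67 m
R = ρL/A = (4.72×10^-7)(4.67)/(3.1470e-07) = 7.004 Ω
P = I²R = (5.37)² × 7.004 = 202 W

202 W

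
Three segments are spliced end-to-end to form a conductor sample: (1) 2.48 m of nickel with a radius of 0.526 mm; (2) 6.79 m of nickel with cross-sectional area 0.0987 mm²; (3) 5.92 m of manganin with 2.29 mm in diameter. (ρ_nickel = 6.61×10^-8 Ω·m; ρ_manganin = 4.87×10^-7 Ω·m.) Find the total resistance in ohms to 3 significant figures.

5.44 Ω

Seg 1: A = πr² = π(5.2600e-04 m)² = 8.692e-07 m²
R_1 = (6.61×10^-8)(2.48)/(8.692e-07) = 0.1886 Ω
Seg 2: A = 0.0987 mm² = 9.870e-08 m²
R_2 = (6.61×10^-8)(6.79)/(9.870e-08) = 4.547 Ω
Seg 3: A = π(d/2)² = π(1.1450e-03 m)² = 4.119e-06 m²
R_3 = (4.87×10^-7)(5.92)/(4.119e-06) = 0.7 Ω
R_total = R_1 + R_2 + R_3 = 5.44 Ω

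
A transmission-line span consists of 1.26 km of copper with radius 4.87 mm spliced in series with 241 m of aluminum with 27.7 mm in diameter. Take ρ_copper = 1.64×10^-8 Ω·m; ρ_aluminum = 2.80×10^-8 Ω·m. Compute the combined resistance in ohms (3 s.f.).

0.289 Ω

Segment 1: A = πr² = π(4.8700e-03 m)² = 7.451e-05 m²
R₁ = ρL/A = (1.64×10^-8)(1260)/(7.451e-05) = 0.2773 Ω
Segment 2: A = π(d/2)² = π(1.3850e-02 m)² = 6.026e-04 m²
R₂ = (2.80×10^-8)(241)/(6.026e-04) = 0.0112 Ω
R = R₁ + R₂ = 0.289 Ω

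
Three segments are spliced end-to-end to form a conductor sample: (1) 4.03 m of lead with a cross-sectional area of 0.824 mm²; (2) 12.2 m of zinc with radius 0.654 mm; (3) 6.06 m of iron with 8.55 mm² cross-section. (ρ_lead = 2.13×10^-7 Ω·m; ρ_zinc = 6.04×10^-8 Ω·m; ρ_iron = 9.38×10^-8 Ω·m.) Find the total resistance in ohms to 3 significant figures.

Seg 1: A = 0.824 mm² = 8.240e-07 m²
R_1 = (2.13×10^-7)(4.03)/(8.240e-07) = 1.042 Ω
Seg 2: A = πr² = π(6.5400e-04 m)² = 1.344e-06 m²
R_2 = (6.04×10^-8)(12.2)/(1.344e-06) = 0.5484 Ω
Seg 3: A = 8.55 mm² = 8.550e-06 m²
R_3 = (9.38×10^-8)(6.06)/(8.550e-06) = 0.06648 Ω
R_total = R_1 + R_2 + R_3 = 1.66 Ω

1.66 Ω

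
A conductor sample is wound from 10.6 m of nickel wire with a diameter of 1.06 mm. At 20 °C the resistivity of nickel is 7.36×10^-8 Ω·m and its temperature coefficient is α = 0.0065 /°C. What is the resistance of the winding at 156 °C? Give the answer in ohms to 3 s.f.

A = π(d/2)² = π(5.3000e-04 m)² = 8.825e-07 m²
R₍20°C₎ = ρL/A = (7.36×10^-8)(10.6)/(8.825e-07) = 0.8841 Ω
R = R₀(1 + αΔT) = 0.8841(1 + 0.0065×136) = 1.67 Ω

1.67 Ω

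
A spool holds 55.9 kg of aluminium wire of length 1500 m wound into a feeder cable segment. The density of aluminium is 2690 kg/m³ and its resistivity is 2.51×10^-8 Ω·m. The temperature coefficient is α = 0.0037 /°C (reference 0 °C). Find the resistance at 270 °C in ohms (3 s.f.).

5.43 Ω

A = m/(density·L) = 55.9/(2690×1500) = 1.3854e-05 m²
R = ρL/A = (2.51×10^-8)(1500)/(1.3854e-05) = 2.718 Ω
R(270 °C) = 2.718 × (1 + 0.0037×270) = 5.43 Ω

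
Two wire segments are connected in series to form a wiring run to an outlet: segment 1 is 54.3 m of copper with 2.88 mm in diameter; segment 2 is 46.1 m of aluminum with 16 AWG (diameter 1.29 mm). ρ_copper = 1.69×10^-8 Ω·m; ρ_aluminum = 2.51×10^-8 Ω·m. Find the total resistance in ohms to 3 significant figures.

Segment 1: A = π(d/2)² = π(1.4400e-03 m)² = 6.514e-06 m²
R₁ = ρL/A = (1.69×10^-8)(54.3)/(6.514e-06) = 0.1409 Ω
Segment 2: A = π(1.29/2 mm)² = π(6.4500e-04 m)² = 1.307e-06 m²
R₂ = (2.51×10^-8)(46.1)/(1.307e-06) = 0.8853 Ω
R = R₁ + R₂ = 1.03 Ω

1.03 Ω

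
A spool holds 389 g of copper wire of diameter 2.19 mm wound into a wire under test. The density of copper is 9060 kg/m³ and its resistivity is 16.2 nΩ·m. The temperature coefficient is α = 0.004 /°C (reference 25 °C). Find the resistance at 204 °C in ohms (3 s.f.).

ρ = 16.2 nΩ·m = 1.62×10^-8 Ω·m
A = π(d/2)² = π(1.0950e-03 m)² = 3.7668e-06 m²
L = m/(density·A) = 0.389/(9060×3.7668e-06) = 11.4 m
R = ρL/A = (1.62×10^-8)(11.4)/(3.7668e-06) = 0.04902 Ω
R(204 °C) = 0.04902 × (1 + 0.004×179) = 0.0841 Ω

0.0841 Ω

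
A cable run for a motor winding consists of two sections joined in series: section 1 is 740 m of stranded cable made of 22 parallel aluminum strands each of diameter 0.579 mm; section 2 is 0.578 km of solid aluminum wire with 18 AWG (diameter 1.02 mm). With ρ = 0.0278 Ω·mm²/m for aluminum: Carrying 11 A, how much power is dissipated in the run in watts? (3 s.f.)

2810 W

ρ = 0.0278 Ω·mm²/m = 2.78×10^-8 Ω·m
Section 1: A_strand = π(2.8950e-04)² = 2.633e-07 m²; R₁ = ρL/(N·A_s) = (2.78×10^-8)(740)/(22×2.633e-07) = 3.551 Ω
Section 2: A = π(1.02/2 mm)² = π(5.1000e-04 m)² = 8.171e-07 m²
R₂ = (2.78×10^-8)(578)/(8.171e-07) = 19.66 Ω
R = R₁ + R₂ = 23.22 Ω
P = I²R = (11)² × 23.22 = 2810 W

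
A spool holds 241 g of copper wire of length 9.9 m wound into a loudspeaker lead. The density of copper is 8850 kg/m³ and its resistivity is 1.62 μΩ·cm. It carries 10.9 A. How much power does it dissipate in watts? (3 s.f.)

ρ = 1.62 μΩ·cm = 1.62×10^-8 Ω·m
A = m/(density·L) = 0.241/(8850×9.9) = 2.7507e-06 m²
R = ρL/A = (1.62×10^-8)(9.9)/(2.7507e-06) = 0.05831 Ω
P = I²R = (10.9)² × 0.05831 = 6.93 W

6.93 W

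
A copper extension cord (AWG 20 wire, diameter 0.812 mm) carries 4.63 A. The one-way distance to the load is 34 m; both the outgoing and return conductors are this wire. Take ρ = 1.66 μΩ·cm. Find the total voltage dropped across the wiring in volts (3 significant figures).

ρ = 1.66 μΩ·cm = 1.66×10^-8 Ω·m
A = π(0.812/2 mm)² = π(4.0600e-04 m)² = 5.178e-07 m²
Total conductor length (both ways) L = 2 × 34 = 68 m
R = ρL/A = (1.66×10^-8)(68)/(5.178e-07) = 2.18 Ω
V = IR = 4.63 × 2.18 = 10.1 V

10.1 V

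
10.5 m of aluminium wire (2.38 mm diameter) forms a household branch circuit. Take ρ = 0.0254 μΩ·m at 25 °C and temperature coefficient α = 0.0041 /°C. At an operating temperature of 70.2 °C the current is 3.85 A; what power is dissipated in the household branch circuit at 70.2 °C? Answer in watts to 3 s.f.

1.05 W

ρ = 0.0254 μΩ·m = 2.54×10^-8 Ω·m
A = π(d/2)² = π(1.1900e-03 m)² = 4.449e-06 m²
R₍25₎ = ρL/A = (2.54×10^-8)(10.5)/(4.449e-06) = 0.05995 Ω
R₍70.2₎ = R₍25₎(1 + αΔT) = 0.05995 × (1 + 0.0041×45.2) = 0.07106 Ω
P = I²R = (3.85)² × 0.07106 = 1.05 W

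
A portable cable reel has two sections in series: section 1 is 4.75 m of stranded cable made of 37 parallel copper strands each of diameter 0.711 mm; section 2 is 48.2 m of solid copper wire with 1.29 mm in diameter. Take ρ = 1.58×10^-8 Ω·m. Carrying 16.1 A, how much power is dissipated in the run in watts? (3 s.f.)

152 W

Section 1: A_strand = π(3.5550e-04)² = 3.970e-07 m²; R₁ = ρL/(N·A_s) = (1.58×10^-8)(4.75)/(37×3.970e-07) = 0.005109 Ω
Section 2: A = π(d/2)² = π(6.4500e-04 m)² = 1.307e-06 m²
R₂ = (1.58×10^-8)(48.2)/(1.307e-06) = 0.5827 Ω
R = R₁ + R₂ = 0.5878 Ω
P = I²R = (16.1)² × 0.5878 = 152 W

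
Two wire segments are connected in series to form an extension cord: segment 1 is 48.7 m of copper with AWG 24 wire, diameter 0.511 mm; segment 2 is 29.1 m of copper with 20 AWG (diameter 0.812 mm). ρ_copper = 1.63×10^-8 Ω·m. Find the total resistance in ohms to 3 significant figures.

4.79 Ω

Segment 1: A = π(0.511/2 mm)² = π(2.5550e-04 m)² = 2.051e-07 m²
R₁ = ρL/A = (1.63×10^-8)(48.7)/(2.051e-07) = 3.871 Ω
Segment 2: A = π(0.812/2 mm)² = π(4.0600e-04 m)² = 5.178e-07 m²
R₂ = (1.63×10^-8)(29.1)/(5.178e-07) = 0.916 Ω
R = R₁ + R₂ = 4.79 Ω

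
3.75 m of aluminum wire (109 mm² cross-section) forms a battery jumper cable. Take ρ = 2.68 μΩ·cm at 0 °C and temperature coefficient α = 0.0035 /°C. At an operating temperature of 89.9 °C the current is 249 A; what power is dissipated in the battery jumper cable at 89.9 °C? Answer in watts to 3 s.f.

75.2 W

ρ = 2.68 μΩ·cm = 2.68×10^-8 Ω·m
A = 109 mm² = 1.090e-04 m²
R₍0₎ = ρL/A = (2.68×10^-8)(3.75)/(1.090e-04) = 9.220×10^-4 Ω
R₍89.9₎ = R₍0₎(1 + αΔT) = 9.220×10^-4 × (1 + 0.0035×89.9) = 0.001212 Ω
P = I²R = (249)² × 0.001212 = 75.2 W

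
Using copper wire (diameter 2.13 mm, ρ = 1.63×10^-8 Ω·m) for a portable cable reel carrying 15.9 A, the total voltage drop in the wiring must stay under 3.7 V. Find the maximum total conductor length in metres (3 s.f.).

A = π(d/2)² = π(1.0650e-03 m)² = 3.563e-06 m²
L_max = V_max·A/(1·ρI) = (3.7)(3.563e-06)/(1.63×10^-8×15.9) = 50.9 m

50.9 m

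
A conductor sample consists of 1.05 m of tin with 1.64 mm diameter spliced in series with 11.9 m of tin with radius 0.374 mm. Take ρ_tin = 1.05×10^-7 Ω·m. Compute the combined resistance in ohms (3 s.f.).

2.90 Ω

Segment 1: A = π(d/2)² = π(8.2000e-04 m)² = 2.112e-06 m²
R₁ = ρL/A = (1.05×10^-7)(1.05)/(2.112e-06) = 0.05219 Ω
Segment 2: A = πr² = π(3.7400e-04 m)² = 4.394e-07 m²
R₂ = (1.05×10^-7)(11.9)/(4.394e-07) = 2.843 Ω
R = R₁ + R₂ = 2.90 Ω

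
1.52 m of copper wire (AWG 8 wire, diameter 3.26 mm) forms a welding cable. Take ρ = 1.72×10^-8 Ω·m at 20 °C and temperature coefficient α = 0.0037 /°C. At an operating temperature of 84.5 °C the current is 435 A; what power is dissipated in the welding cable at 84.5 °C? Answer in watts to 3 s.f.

734 W

A = π(3.26/2 mm)² = π(1.6300e-03 m)² = 8.347e-06 m²
R₍20₎ = ρL/A = (1.72×10^-8)(1.52)/(8.347e-06) = 0.003132 Ω
R₍84.5₎ = R₍20₎(1 + αΔT) = 0.003132 × (1 + 0.0037×64.5) = 0.00388 Ω
P = I²R = (435)² × 0.00388 = 734 W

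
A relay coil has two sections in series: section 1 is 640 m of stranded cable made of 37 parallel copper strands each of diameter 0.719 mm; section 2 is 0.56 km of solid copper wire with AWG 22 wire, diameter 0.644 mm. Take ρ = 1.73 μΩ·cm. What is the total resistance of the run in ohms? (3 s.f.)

ρ = 1.73 μΩ·cm = 1.73×10^-8 Ω·m
Section 1: A_strand = π(3.5950e-04)² = 4.060e-07 m²; R₁ = ρL/(N·A_s) = (1.73×10^-8)(640)/(37×4.060e-07) = 0.737 Ω
Section 2: A = π(0.644/2 mm)² = π(3.2200e-04 m)² = 3.257e-07 m²
R₂ = (1.73×10^-8)(560)/(3.257e-07) = 29.74 Ω
R = R₁ + R₂ = 30.5 Ω

30.5 Ω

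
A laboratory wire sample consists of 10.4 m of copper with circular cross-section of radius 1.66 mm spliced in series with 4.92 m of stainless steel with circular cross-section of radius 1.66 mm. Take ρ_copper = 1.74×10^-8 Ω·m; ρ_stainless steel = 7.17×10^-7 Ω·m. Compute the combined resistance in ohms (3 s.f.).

Segment 1: A = πr² = π(1.6600e-03 m)² = 8.657e-06 m²
R₁ = ρL/A = (1.74×10^-8)(10.4)/(8.657e-06) = 0.0209 Ω
R₂ = (7.17×10^-7)(4.92)/(8.657e-06) = 0.4075 Ω
R = R₁ + R₂ = 0.428 Ω

0.428 Ω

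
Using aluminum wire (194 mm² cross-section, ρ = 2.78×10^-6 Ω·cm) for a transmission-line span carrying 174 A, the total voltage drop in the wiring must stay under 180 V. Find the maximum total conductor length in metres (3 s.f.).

ρ = 2.78×10^-6 Ω·cm = 2.78×10^-8 Ω·m
A = 194 mm² = 1.940e-04 m²
L_max = V_max·A/(1·ρI) = (180)(1.940e-04)/(2.78×10^-8×174) = 7220 m

7220 m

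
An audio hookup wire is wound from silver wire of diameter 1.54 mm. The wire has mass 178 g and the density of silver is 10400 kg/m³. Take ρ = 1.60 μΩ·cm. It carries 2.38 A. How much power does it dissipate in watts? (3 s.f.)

ρ = 1.60 μΩ·cm = 1.60×10^-8 Ω·m
A = π(d/2)² = π(7.7000e-04 m)² = 1.8627e-06 m²
L = m/(density·A) = 0.178/(10400×1.8627e-06) = 9.189 m
R = ρL/A = (1.60×10^-8)(9.189)/(1.8627e-06) = 0.07893 Ω
P = I²R = (2.38)² × 0.07893 = 0.447 W

0.447 W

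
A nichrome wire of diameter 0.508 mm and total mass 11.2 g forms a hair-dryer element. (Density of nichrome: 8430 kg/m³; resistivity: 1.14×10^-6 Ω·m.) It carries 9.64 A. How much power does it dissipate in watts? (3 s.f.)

3430 W

A = π(d/2)² = π(2.5400e-04 m)² = 2.0268e-07 m²
L = m/(density·A) = 0.0112/(8430×2.0268e-07) = 6.555 m
R = ρL/A = (1.14×10^-6)(6.555)/(2.0268e-07) = 36.87 Ω
P = I²R = (9.64)² × 36.87 = 3430 W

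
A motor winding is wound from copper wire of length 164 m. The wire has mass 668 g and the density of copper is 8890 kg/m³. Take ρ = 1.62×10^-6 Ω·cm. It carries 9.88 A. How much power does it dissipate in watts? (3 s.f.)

566 W

ρ = 1.62×10^-6 Ω·cm = 1.62×10^-8 Ω·m
A = m/(density·L) = 0.668/(8890×164) = 4.5817e-07 m²
R = ρL/A = (1.62×10^-8)(164)/(4.5817e-07) = 5.799 Ω
P = I²R = (9.88)² × 5.799 = 566 W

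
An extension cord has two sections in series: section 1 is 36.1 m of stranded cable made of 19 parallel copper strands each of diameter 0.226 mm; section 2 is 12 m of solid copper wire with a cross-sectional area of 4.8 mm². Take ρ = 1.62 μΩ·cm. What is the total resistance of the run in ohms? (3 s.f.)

0.808 Ω

ρ = 1.62 μΩ·cm = 1.62×10^-8 Ω·m
Section 1: A_strand = π(1.1300e-04)² = 4.011e-08 m²; R₁ = ρL/(N·A_s) = (1.62×10^-8)(36.1)/(19×4.011e-08) = 0.7673 Ω
Section 2: A = 4.8 mm² = 4.800e-06 m²
R₂ = (1.62×10^-8)(12)/(4.800e-06) = 0.0405 Ω
R = R₁ + R₂ = 0.808 Ω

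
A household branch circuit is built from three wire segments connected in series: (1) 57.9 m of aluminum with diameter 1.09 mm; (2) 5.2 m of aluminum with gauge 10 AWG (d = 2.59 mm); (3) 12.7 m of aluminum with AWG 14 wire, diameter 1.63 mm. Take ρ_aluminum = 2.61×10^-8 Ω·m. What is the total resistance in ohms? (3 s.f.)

1.80 Ω

Seg 1: A = π(d/2)² = π(5.4500e-04 m)² = 9.331e-07 m²
R_1 = (2.61×10^-8)(57.9)/(9.331e-07) = 1.619 Ω
Seg 2: A = π(2.59/2 mm)² = π(1.2950e-03 m)² = 5.269e-06 m²
R_2 = (2.61×10^-8)(5.2)/(5.269e-06) = 0.02576 Ω
Seg 3: A = π(1.63/2 mm)² = π(8.1500e-04 m)² = 2.087e-06 m²
R_3 = (2.61×10^-8)(12.7)/(2.087e-06) = 0.1588 Ω
R_total = R_1 + R_2 + R_3 = 1.80 Ω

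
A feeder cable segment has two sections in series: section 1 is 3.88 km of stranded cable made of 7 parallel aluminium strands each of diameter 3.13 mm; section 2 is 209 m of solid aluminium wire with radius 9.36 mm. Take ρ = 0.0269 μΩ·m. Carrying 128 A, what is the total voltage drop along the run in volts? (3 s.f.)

251 V

ρ = 0.0269 μΩ·m = 2.69×10^-8 Ω·m
Section 1: A_strand = π(1.5650e-03)² = 7.694e-06 m²; R₁ = ρL/(N·A_s) = (2.69×10^-8)(3880)/(7×7.694e-06) = 1.938 Ω
Section 2: A = πr² = π(9.3600e-03 m)² = 2.752e-04 m²
R₂ = (2.69×10^-8)(209)/(2.752e-04) = 0.02043 Ω
R = R₁ + R₂ = 1.958 Ω
V = IR = 128 × 1.958 = 251 V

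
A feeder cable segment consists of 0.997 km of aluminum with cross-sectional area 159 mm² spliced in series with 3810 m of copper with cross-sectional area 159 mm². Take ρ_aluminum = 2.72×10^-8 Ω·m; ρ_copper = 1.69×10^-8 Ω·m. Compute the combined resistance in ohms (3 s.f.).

Segment 1: A = 159 mm² = 1.590e-04 m²
R₁ = ρL/A = (2.72×10^-8)(997)/(1.590e-04) = 0.1706 Ω
R₂ = (1.69×10^-8)(3810)/(1.590e-04) = 0.405 Ω
R = R₁ + R₂ = 0.576 Ω

0.576 Ω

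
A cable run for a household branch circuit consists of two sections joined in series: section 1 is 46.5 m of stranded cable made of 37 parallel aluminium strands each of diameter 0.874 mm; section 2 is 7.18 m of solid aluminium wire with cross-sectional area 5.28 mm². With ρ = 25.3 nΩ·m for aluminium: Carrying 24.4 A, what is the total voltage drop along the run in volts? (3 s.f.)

ρ = 25.3 nΩ·m = 2.53×10^-8 Ω·m
Section 1: A_strand = π(4.3700e-04)² = 5.999e-07 m²; R₁ = ρL/(N·A_s) = (2.53×10^-8)(46.5)/(37×5.999e-07) = 0.053 Ω
Section 2: A = 5.28 mm² = 5.280e-06 m²
R₂ = (2.53×10^-8)(7.18)/(5.280e-06) = 0.0344 Ω
R = R₁ + R₂ = 0.0874 Ω
V = IR = 24.4 × 0.0874 = 2.13 V

2.13 V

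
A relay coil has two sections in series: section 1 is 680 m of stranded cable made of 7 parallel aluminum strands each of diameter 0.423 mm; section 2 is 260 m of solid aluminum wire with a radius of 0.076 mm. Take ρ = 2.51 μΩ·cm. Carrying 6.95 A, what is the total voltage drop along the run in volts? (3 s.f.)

ρ = 2.51 μΩ·cm = 2.51×10^-8 Ω·m
Section 1: A_strand = π(2.1150e-04)² = 1.405e-07 m²; R₁ = ρL/(N·A_s) = (2.51×10^-8)(680)/(7×1.405e-07) = 17.35 Ω
Section 2: A = πr² = π(7.6000e-05 m)² = 1.815e-08 m²
R₂ = (2.51×10^-8)(260)/(1.815e-08) = 359.6 Ω
R = R₁ + R₂ = 377 Ω
V = IR = 6.95 × 377 = 2620 V

2620 V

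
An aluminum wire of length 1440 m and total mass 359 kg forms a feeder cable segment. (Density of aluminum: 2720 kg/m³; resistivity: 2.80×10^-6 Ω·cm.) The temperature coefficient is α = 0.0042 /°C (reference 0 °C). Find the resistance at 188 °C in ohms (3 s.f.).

ρ = 2.80×10^-6 Ω·cm = 2.80×10^-8 Ω·m
A = m/(density·L) = 359/(2720×1440) = 9.1656e-05 m²
R = ρL/A = (2.80×10^-8)(1440)/(9.1656e-05) = 0.4399 Ω
R(188 °C) = 0.4399 × (1 + 0.0042×188) = 0.787 Ω

0.787 Ω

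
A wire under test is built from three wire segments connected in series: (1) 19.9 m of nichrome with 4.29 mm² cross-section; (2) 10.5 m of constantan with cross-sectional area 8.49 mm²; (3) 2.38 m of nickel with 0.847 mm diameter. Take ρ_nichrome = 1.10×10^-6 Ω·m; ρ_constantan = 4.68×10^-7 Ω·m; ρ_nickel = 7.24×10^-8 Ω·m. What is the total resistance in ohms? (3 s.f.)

5.99 Ω

Seg 1: A = 4.29 mm² = 4.290e-06 m²
R_1 = (1.10×10^-6)(19.9)/(4.290e-06) = 5.103 Ω
Seg 2: A = 8.49 mm² = 8.490e-06 m²
R_2 = (4.68×10^-7)(10.5)/(8.490e-06) = 0.5788 Ω
Seg 3: A = π(d/2)² = π(4.2350e-04 m)² = 5.635e-07 m²
R_3 = (7.24×10^-8)(2.38)/(5.635e-07) = 0.3058 Ω
R_total = R_1 + R_2 + R_3 = 5.99 Ω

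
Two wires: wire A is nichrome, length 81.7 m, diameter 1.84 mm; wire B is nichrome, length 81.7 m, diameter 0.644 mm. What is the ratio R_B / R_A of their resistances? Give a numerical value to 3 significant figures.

R ∝ ρL/d², so R_B/R_A = (d_A/d_B)²
= (1.84/0.644)² = 8.16

8.16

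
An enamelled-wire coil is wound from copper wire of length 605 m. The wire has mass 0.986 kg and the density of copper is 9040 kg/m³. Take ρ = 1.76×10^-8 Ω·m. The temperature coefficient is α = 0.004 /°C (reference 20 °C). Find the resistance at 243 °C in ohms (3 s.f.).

112 Ω

A = m/(density·L) = 0.986/(9040×605) = 1.8028e-07 m²
R = ρL/A = (1.76×10^-8)(605)/(1.8028e-07) = 59.06 Ω
R(243 °C) = 59.06 × (1 + 0.004×223) = 112 Ω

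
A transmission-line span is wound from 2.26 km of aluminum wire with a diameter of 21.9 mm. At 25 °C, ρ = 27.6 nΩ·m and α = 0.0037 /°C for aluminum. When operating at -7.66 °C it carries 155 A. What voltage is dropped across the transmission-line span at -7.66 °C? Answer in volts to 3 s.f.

ρ = 27.6 nΩ·m = 2.76×10^-8 Ω·m
A = π(d/2)² = π(1.0950e-02 m)² = 3.767e-04 m²
R₍25₎ = ρL/A = (2.76×10^-8)(2260)/(3.767e-04) = 0.1656 Ω
R₍-7.66₎ = R₍25₎(1 + αΔT) = 0.1656 × (1 + 0.0037×-32.7) = 0.1456 Ω
V = IR = 155 × 0.1456 = 22.6 V

22.6 V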